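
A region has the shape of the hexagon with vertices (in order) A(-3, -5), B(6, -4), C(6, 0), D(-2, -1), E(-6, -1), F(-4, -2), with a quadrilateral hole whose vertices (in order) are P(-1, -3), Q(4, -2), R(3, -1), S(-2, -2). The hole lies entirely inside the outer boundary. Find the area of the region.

33

Outer boundary:
Apply the surveyor's formula: 2A = Σ (x_i·y_{i+1} − x_{i+1}·y_i), indices taken mod 6.
Σ = (42) + (24) + (-6) + (-4) + (8) + (14) = 78
Area = |Σ|/2 = 39.
Hole:
Apply the shoelace formula: 2A = Σ (x_i·y_{i+1} − x_{i+1}·y_i), indices taken mod 4.
Cross-terms: 14, 2, -8, 4  ⇒  Σ = 12
Area = |Σ|/2 = 6.
Net area = 39 − 6 = 33.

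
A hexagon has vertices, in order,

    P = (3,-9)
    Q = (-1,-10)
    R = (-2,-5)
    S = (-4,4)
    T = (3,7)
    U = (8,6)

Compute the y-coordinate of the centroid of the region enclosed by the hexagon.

Apply the shoelace formula. First the cross-terms c_i = x_i·y_{i+1} − x_{i+1}·y_i:
  -39, -15, -28, -40, -38, -90  ⇒  2A = -250, A = -125.
Then Σ (y_i + y_{i+1})·c_i = 330, so ȳ = 330 / (6·(-125)) = -0.44.

-0.44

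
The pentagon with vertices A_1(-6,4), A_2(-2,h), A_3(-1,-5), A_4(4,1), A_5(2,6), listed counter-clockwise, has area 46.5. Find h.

2

Write out the shoelace sum; only the two edges meeting at A_2 involve h:
2·Area = [((-6)·h − (-2)·4) + ((-2)·(-5) − (-1)·h)] + 85
       = -5·h + 103 = 93
⇒ h = 2.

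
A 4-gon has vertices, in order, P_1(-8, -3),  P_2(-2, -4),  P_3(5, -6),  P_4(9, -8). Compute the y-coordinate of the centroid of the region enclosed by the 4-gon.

-101/19

Apply the surveyor's formula. First the cross-terms c_i = x_i·y_{i+1} − x_{i+1}·y_i:
  26, 32, 14, -91  ⇒  2A = -19, A = -9.5.
Then Σ (y_i + y_{i+1})·c_i = 303, so ȳ = 303 / (6·(-9.5)) = -101/19.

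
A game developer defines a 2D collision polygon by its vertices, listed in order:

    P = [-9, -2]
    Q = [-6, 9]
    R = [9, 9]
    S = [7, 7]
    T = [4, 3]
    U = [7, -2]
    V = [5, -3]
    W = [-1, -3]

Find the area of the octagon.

Apply the surveyor's formula: 2A = Σ (x_i·y_{i+1} − x_{i+1}·y_i), indices taken mod 8.
Σ = (-93) + (-135) + (0) + (-7) + (-29) + (-11) + (-18) + (-25) = -318
Area = |Σ|/2 = 159.

159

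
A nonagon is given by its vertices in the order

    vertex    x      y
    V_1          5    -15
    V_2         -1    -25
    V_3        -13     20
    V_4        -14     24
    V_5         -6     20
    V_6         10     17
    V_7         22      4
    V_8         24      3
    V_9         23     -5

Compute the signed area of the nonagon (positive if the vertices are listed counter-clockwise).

Σ = (-140) + (-345) + (-32) + (-136) + (-302) + (-334) + (-30) + (-189) + (-320) = -1828
Signed area = Σ/2 = -914 (negative ⇒ clockwise traversal).

-914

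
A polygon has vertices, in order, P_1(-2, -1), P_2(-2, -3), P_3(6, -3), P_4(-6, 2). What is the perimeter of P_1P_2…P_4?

|P_1P_2| = √((0)² + (-2)²) = √4 = 2
|P_2P_3| = √((8)² + (0)²) = √64 = 8
|P_3P_4| = √((-12)² + (5)²) = √169 = 13
|P_4P_1| = √((4)² + (-3)²) = √25 = 5
Perimeter = 2 + 8 + 13 + 5 = 28.

28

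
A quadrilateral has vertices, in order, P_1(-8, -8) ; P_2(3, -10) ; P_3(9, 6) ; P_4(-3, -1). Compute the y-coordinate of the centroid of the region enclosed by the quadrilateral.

-267/79

Apply the shoelace (surveyor's) formula. First the cross-terms c_i = x_i·y_{i+1} − x_{i+1}·y_i:
  104, 108, 9, 16  ⇒  2A = 237, A = 118.5.
Then Σ (y_i + y_{i+1})·c_i = -2403, so ȳ = -2403 / (6·118.5) = -267/79.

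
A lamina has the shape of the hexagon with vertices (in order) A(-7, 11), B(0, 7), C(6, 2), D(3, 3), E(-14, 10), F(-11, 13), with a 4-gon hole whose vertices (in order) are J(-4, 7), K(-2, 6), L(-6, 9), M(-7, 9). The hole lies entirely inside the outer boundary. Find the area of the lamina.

Outer boundary:
Σ = (-49) + (-42) + (12) + (72) + (-72) + (-30) = -109
Area = |Σ|/2 = 54.5.
Hole:
Apply the shoelace (surveyor's) formula: 2A = Σ (x_i·y_{i+1} − x_{i+1}·y_i), indices taken mod 4.
Σ = (-10) + (18) + (9) + (-13) = 4
Area = |Σ|/2 = 2.
Net area = 54.5 − 2 = 52.5.

52.5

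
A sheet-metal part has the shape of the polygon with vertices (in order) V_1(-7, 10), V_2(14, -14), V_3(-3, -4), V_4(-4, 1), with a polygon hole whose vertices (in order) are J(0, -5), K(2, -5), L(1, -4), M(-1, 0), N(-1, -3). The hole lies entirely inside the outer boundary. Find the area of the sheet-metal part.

90.5

Outer boundary:
Σ = (-42) + (-98) + (-19) + (-33) = -192
Area = |Σ|/2 = 96.
Hole:
Apply Gauss's area formula: 2A = Σ (x_i·y_{i+1} − x_{i+1}·y_i), indices taken mod 5.
J→K: (0)(-5) − (2)(-5) = 10
K→L: (2)(-4) − (1)(-5) = -3
L→M: (1)(0) − (-1)(-4) = -4
M→N: (-1)(-3) − (-1)(0) = 3
N→J: (-1)(-5) − (0)(-3) = 5
Σ = 11
Area = |Σ|/2 = 5.5.
Net area = 96 − 5.5 = 90.5.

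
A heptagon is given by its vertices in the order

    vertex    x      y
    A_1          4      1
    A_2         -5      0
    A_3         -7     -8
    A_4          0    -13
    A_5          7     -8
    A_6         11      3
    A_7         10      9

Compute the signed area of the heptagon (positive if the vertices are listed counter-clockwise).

Σ = (5) + (40) + (91) + (91) + (109) + (69) + (-26) = 379
Signed area = Σ/2 = 189.5 (positive ⇒ counter-clockwise traversal).

189.5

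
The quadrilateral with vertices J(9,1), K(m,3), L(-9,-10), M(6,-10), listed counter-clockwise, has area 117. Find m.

The doubled signed area Σ (x_i y_{i+1} − x_{i+1} y_i) is linear in m.
With m=0 it equals 300; the coefficient of m is -11 (from the two edges through K).
So -11·m + 300 = 2·117 = 234 ⇒ m = 6.

6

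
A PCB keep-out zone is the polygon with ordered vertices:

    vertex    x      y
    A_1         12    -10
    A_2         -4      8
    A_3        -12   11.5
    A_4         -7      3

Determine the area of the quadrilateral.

92.25

Apply Gauss's area formula: 2A = Σ (x_i·y_{i+1} − x_{i+1}·y_i), indices taken mod 4.
Σ = (56) + (50) + (44.5) + (34) = 184.5
Area = |Σ|/2 = 92.25.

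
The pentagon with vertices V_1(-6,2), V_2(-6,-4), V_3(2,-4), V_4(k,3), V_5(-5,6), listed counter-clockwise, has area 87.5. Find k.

Write out the shoelace sum; only the two edges meeting at V_4 involve k:
2·Area = [(2·3 − k·(-4)) + (k·6 − (-5)·3)] + 94
       = 10·k + 115 = 175
⇒ k = 6.

6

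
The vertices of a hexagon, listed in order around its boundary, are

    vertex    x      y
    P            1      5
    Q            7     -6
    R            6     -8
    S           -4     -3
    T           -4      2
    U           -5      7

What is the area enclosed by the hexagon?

90.5

Apply the shoelace formula: 2A = Σ (x_i·y_{i+1} − x_{i+1}·y_i), indices taken mod 6.
Σ = (-41) + (-20) + (-50) + (-20) + (-18) + (-32) = -181
Area = |Σ|/2 = 90.5.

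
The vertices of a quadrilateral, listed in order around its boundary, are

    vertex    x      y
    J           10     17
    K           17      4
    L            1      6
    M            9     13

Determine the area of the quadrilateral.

84.5

Apply the shoelace (surveyor's) formula: 2A = Σ (x_i·y_{i+1} − x_{i+1}·y_i), indices taken mod 4.
Σ = (-249) + (98) + (-41) + (23) = -169
Area = |Σ|/2 = 84.5.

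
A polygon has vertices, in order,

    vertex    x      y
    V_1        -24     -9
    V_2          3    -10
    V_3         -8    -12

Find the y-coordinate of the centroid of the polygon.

-31/3

Apply Gauss's area formula. First the cross-terms c_i = x_i·y_{i+1} − x_{i+1}·y_i:
  267, -116, -216  ⇒  2A = -65, A = -32.5.
Then Σ (y_i + y_{i+1})·c_i = 2015, so ȳ = 2015 / (6·(-32.5)) = -31/3.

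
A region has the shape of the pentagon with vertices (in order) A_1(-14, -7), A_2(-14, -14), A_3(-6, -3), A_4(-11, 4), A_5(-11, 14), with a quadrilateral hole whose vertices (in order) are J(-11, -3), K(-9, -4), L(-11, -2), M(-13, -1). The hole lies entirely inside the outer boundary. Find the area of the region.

79

Outer boundary:
Σ = (98) + (-42) + (-57) + (-110) + (273) = 162
Area = |Σ|/2 = 81.
Hole:
Σ = (17) + (-26) + (-15) + (28) = 4
Area = |Σ|/2 = 2.
Net area = 81 − 2 = 79.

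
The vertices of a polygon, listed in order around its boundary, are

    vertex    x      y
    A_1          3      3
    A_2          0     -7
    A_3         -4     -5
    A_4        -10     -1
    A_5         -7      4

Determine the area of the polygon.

87.5

Apply the shoelace (surveyor's) formula: 2A = Σ (x_i·y_{i+1} − x_{i+1}·y_i), indices taken mod 5.
Σ = (-21) + (-28) + (-46) + (-47) + (-33) = -175
Area = |Σ|/2 = 87.5.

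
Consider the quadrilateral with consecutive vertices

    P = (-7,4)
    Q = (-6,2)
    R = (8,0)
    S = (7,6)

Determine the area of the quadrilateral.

Σ = (10) + (-16) + (48) + (70) = 112
Area = |Σ|/2 = 56.

56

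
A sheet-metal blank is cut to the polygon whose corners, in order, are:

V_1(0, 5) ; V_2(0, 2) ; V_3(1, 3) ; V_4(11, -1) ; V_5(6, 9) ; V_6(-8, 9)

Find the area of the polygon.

77.5

Σ = (0) + (-2) + (-34) + (105) + (126) + (-40) = 155
Area = |Σ|/2 = 77.5.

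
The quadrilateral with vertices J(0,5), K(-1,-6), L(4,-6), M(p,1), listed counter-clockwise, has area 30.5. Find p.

2

The doubled signed area Σ (x_i y_{i+1} − x_{i+1} y_i) is linear in p.
With p=0 it equals 39; the coefficient of p is 11 (from the two edges through M).
So 11·p + 39 = 2·30.5 = 61 ⇒ p = 2.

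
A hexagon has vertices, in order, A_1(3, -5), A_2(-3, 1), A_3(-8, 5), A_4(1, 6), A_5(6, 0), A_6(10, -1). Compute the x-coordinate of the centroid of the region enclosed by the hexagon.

Apply Gauss's area formula. First the cross-terms c_i = x_i·y_{i+1} − x_{i+1}·y_i:
  -12, -7, -53, -36, -6, -47  ⇒  2A = -161, A = -80.5.
Then Σ (x_i + x_{i+1})·c_i = -511, so x̄ = -511 / (6·(-80.5)) = 73/69.

73/69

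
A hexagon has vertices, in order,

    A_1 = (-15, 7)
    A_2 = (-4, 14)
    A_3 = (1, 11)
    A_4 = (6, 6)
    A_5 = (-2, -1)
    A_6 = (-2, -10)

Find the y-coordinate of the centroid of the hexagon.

746/165

Apply the surveyor's formula. First the cross-terms c_i = x_i·y_{i+1} − x_{i+1}·y_i:
  -182, -58, -60, 6, 18, -164  ⇒  2A = -440, A = -220.
Then Σ (y_i + y_{i+1})·c_i = -5968, so ȳ = -5968 / (6·(-220)) = 746/165.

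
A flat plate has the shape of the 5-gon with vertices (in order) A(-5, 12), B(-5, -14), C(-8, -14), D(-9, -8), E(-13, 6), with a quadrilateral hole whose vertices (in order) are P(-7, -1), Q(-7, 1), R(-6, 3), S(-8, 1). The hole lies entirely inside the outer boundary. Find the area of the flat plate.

127

Outer boundary:
Σ = (130) + (-42) + (-62) + (-158) + (-126) = -258
Area = |Σ|/2 = 129.
Hole:
Apply the shoelace (surveyor's) formula: 2A = Σ (x_i·y_{i+1} − x_{i+1}·y_i), indices taken mod 4.
Σ = (-14) + (-15) + (18) + (15) = 4
Area = |Σ|/2 = 2.
Net area = 129 − 2 = 127.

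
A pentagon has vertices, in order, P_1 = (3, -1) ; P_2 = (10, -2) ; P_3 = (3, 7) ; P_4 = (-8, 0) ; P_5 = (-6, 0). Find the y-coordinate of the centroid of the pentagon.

377/213

Apply the shoelace (surveyor's) formula. First the cross-terms c_i = x_i·y_{i+1} − x_{i+1}·y_i:
  4, 76, 56, 0, 6  ⇒  2A = 142, A = 71.
Then Σ (y_i + y_{i+1})·c_i = 754, so ȳ = 754 / (6·71) = 377/213.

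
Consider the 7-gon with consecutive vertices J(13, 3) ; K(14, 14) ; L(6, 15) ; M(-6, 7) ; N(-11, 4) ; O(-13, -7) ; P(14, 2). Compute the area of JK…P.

334

Apply Gauss's area formula: 2A = Σ (x_i·y_{i+1} − x_{i+1}·y_i), indices taken mod 7.
Cross-terms: 140, 126, 132, 53, 129, 72, 16  ⇒  Σ = 668
Area = |Σ|/2 = 334.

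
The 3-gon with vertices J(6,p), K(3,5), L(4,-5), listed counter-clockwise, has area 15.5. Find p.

Write out the shoelace sum; only the two edges meeting at J involve p:
2·Area = [(4·p − 6·(-5)) + (6·5 − 3·p)] + -35
       = 1·p + 25 = 31
⇒ p = 6.

6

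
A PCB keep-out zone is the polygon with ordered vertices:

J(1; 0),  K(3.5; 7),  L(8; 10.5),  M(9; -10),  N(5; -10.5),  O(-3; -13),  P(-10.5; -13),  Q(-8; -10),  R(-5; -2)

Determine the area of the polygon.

228.125

Apply the shoelace (surveyor's) formula: 2A = Σ (x_i·y_{i+1} − x_{i+1}·y_i), indices taken mod 9.
Σ = (7) + (-19.25) + (-174.5) + (-44.5) + (-96.5) + (-97.5) + (1) + (-34) + (2) = -456.25
Area = |Σ|/2 = 228.125.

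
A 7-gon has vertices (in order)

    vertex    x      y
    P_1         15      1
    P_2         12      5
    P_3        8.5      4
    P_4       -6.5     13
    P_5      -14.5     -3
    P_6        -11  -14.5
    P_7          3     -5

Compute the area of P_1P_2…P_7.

P_1→P_2: (15)(5) − (12)(1) = 63
P_2→P_3: (12)(4) − (8.5)(5) = 5.5
P_3→P_4: (8.5)(13) − (-6.5)(4) = 136.5
P_4→P_5: (-6.5)(-3) − (-14.5)(13) = 208
P_5→P_6: (-14.5)(-14.5) − (-11)(-3) = 177.25
P_6→P_7: (-11)(-5) − (3)(-14.5) = 98.5
P_7→P_1: (3)(1) − (15)(-5) = 78
Σ = 766.75
Area = |Σ|/2 = 383.375.

383.375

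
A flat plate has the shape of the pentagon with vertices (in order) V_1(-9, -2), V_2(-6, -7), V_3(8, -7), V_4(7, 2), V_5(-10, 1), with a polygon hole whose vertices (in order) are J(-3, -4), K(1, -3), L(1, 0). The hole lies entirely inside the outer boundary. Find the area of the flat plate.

Outer boundary:
Apply the shoelace (surveyor's) formula: 2A = Σ (x_i·y_{i+1} − x_{i+1}·y_i), indices taken mod 5.
V_1→V_2: (-9)(-7) − (-6)(-2) = 51
V_2→V_3: (-6)(-7) − (8)(-7) = 98
V_3→V_4: (8)(2) − (7)(-7) = 65
V_4→V_5: (7)(1) − (-10)(2) = 27
V_5→V_1: (-10)(-2) − (-9)(1) = 29
Σ = 270
Area = |Σ|/2 = 135.
Hole:
Σ = (13) + (3) + (-4) = 12
Area = |Σ|/2 = 6.
Net area = 135 − 6 = 129.

129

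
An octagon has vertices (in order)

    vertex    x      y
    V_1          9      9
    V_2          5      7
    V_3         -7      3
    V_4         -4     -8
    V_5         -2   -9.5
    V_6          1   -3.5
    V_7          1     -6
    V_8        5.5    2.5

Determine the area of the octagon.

124.25

Σ = (18) + (64) + (68) + (22) + (16.5) + (-2.5) + (35.5) + (27) = 248.5
Area = |Σ|/2 = 124.25.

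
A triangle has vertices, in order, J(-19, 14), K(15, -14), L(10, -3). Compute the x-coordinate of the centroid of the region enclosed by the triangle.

2

Apply Gauss's area formula. First the cross-terms c_i = x_i·y_{i+1} − x_{i+1}·y_i:
  56, 95, 83  ⇒  2A = 234, A = 117.
Then Σ (x_i + x_{i+1})·c_i = 1404, so x̄ = 1404 / (6·117) = 2.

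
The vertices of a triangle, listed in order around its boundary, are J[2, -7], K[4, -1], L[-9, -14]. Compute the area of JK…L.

26

Cross-terms: 26, -65, 91  ⇒  Σ = 52
Area = |Σ|/2 = 26.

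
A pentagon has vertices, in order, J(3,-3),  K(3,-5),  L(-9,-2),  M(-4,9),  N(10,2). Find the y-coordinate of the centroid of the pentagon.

Apply the shoelace formula. First the cross-terms c_i = x_i·y_{i+1} − x_{i+1}·y_i:
  -6, -51, -89, -98, -36  ⇒  2A = -280, A = -140.
Then Σ (y_i + y_{i+1})·c_i = -1260, so ȳ = -1260 / (6·(-140)) = 1.5.

1.5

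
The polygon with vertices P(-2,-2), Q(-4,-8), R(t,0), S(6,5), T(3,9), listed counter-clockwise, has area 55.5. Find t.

The doubled signed area Σ (x_i y_{i+1} − x_{i+1} y_i) is linear in t.
With t=0 it equals 59; the coefficient of t is 13 (from the two edges through R).
So 13·t + 59 = 2·55.5 = 111 ⇒ t = 4.

4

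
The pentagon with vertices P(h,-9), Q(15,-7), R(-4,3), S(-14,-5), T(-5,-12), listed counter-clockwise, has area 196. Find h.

The doubled signed area Σ (x_i y_{i+1} − x_{i+1} y_i) is linear in h.
With h=0 it equals 402; the coefficient of h is 5 (from the two edges through P).
So 5·h + 402 = 2·196 = 392 ⇒ h = -2.

-2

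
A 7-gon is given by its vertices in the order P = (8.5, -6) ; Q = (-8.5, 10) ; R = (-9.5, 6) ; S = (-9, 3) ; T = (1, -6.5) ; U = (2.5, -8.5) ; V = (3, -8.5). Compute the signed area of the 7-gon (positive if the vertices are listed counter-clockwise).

Apply the shoelace formula: 2A = Σ (x_i·y_{i+1} − x_{i+1}·y_i), indices taken mod 7.
Cross-terms: 34, 44, 25.5, 55.5, 7.75, 4.25, 54.25  ⇒  Σ = 225.25
Signed area = Σ/2 = 112.625 (positive ⇒ counter-clockwise traversal).

112.625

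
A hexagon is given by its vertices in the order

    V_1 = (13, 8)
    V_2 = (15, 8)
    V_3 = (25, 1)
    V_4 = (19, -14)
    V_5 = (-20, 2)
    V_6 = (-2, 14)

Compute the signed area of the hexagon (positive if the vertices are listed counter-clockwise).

-643

Apply Gauss's area formula: 2A = Σ (x_i·y_{i+1} − x_{i+1}·y_i), indices taken mod 6.
Σ = (-16) + (-185) + (-369) + (-242) + (-276) + (-198) = -1286
Signed area = Σ/2 = -643 (negative ⇒ clockwise traversal).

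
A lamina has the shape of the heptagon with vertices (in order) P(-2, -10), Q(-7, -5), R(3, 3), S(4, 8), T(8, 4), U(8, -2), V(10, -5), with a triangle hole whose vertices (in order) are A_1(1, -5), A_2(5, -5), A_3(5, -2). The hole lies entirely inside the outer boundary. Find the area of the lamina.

Outer boundary:
Σ = (-60) + (-6) + (12) + (-48) + (-48) + (-20) + (-110) = -280
Area = |Σ|/2 = 140.
Hole:
Apply Gauss's area formula: 2A = Σ (x_i·y_{i+1} − x_{i+1}·y_i), indices taken mod 3.
Cross-terms: 20, 15, -23  ⇒  Σ = 12
Area = |Σ|/2 = 6.
Net area = 140 − 6 = 134.

134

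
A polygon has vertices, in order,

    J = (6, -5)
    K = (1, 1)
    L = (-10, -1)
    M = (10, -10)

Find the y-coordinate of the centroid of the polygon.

-117/35

Apply the shoelace formula. First the cross-terms c_i = x_i·y_{i+1} − x_{i+1}·y_i:
  11, 9, 110, 10  ⇒  2A = 140, A = 70.
Then Σ (y_i + y_{i+1})·c_i = -1404, so ȳ = -1404 / (6·70) = -117/35.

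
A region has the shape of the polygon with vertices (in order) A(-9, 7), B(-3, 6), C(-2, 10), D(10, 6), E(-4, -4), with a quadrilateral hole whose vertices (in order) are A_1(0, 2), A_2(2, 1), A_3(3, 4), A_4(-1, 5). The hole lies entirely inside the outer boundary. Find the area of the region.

112.5

Outer boundary:
Σ = (-33) + (-18) + (-112) + (-16) + (-64) = -243
Area = |Σ|/2 = 121.5.
Hole:
Apply the shoelace (surveyor's) formula: 2A = Σ (x_i·y_{i+1} − x_{i+1}·y_i), indices taken mod 4.
Cross-terms: -4, 5, 19, -2  ⇒  Σ = 18
Area = |Σ|/2 = 9.
Net area = 121.5 − 9 = 112.5.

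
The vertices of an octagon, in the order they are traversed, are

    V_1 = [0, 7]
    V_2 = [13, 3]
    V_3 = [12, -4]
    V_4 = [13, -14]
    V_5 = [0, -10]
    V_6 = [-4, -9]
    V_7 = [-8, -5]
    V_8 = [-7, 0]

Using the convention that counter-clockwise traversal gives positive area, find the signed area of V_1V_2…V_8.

Apply the shoelace formula: 2A = Σ (x_i·y_{i+1} − x_{i+1}·y_i), indices taken mod 8.
Σ = (-91) + (-88) + (-116) + (-130) + (-40) + (-52) + (-35) + (-49) = -601
Signed area = Σ/2 = -300.5 (negative ⇒ clockwise traversal).

-300.5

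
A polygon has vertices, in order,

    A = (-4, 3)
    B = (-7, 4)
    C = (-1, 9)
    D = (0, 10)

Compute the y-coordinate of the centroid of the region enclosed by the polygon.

67/12

Apply the shoelace (surveyor's) formula. First the cross-terms c_i = x_i·y_{i+1} − x_{i+1}·y_i:
  5, -59, -10, 40  ⇒  2A = -24, A = -12.
Then Σ (y_i + y_{i+1})·c_i = -402, so ȳ = -402 / (6·(-12)) = 67/12.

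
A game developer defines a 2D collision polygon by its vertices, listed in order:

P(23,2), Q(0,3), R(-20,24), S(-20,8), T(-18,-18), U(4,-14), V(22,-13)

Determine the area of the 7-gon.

Apply Gauss's area formula: 2A = Σ (x_i·y_{i+1} − x_{i+1}·y_i), indices taken mod 7.
Cross-terms: 69, 60, 320, 504, 324, 256, 343  ⇒  Σ = 1876
Area = |Σ|/2 = 938.

938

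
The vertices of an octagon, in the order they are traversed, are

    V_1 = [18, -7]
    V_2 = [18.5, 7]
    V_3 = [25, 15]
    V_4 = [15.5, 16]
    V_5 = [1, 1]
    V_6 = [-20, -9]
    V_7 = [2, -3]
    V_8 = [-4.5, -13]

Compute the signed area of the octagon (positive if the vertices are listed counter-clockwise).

Apply the shoelace formula: 2A = Σ (x_i·y_{i+1} − x_{i+1}·y_i), indices taken mod 8.
Σ = (255.5) + (102.5) + (167.5) + (-0.5) + (11) + (78) + (-39.5) + (265.5) = 840
Signed area = Σ/2 = 420 (positive ⇒ counter-clockwise traversal).

420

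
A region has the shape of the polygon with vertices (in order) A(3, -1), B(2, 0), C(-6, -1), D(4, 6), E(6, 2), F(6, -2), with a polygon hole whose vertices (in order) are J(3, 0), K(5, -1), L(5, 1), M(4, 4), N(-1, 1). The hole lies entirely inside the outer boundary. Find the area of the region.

28

Outer boundary:
Apply Gauss's area formula: 2A = Σ (x_i·y_{i+1} − x_{i+1}·y_i), indices taken mod 6.
A→B: (3)(0) − (2)(-1) = 2
B→C: (2)(-1) − (-6)(0) = -2
C→D: (-6)(6) − (4)(-1) = -32
D→E: (4)(2) − (6)(6) = -28
E→F: (6)(-2) − (6)(2) = -24
F→A: (6)(-1) − (3)(-2) = 0
Σ = -84
Area = |Σ|/2 = 42.
Hole:
J→K: (3)(-1) − (5)(0) = -3
K→L: (5)(1) − (5)(-1) = 10
L→M: (5)(4) − (4)(1) = 16
M→N: (4)(1) − (-1)(4) = 8
N→J: (-1)(0) − (3)(1) = -3
Σ = 28
Area = |Σ|/2 = 14.
Net area = 42 − 14 = 28.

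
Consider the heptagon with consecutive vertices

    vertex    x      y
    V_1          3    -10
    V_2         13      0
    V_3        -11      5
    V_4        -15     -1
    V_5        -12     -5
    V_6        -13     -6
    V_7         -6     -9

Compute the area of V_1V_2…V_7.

259.5

Cross-terms: 130, 65, 86, 63, 7, 81, 87  ⇒  Σ = 519
Area = |Σ|/2 = 259.5.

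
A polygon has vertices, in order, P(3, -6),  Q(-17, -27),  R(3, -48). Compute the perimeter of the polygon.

|PQ| = √((-20)² + (-21)²) = √841 = 29
|QR| = √((20)² + (-21)²) = √841 = 29
|RP| = √((0)² + (42)²) = √1764 = 42
Perimeter = 29 + 29 + 42 = 100.

100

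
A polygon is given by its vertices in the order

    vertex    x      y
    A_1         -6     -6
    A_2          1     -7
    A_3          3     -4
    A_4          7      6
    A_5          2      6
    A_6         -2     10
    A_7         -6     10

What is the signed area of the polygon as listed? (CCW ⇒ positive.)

Apply the shoelace (surveyor's) formula: 2A = Σ (x_i·y_{i+1} − x_{i+1}·y_i), indices taken mod 7.
A_1→A_2: (-6)(-7) − (1)(-6) = 48
A_2→A_3: (1)(-4) − (3)(-7) = 17
A_3→A_4: (3)(6) − (7)(-4) = 46
A_4→A_5: (7)(6) − (2)(6) = 30
A_5→A_6: (2)(10) − (-2)(6) = 32
A_6→A_7: (-2)(10) − (-6)(10) = 40
A_7→A_1: (-6)(-6) − (-6)(10) = 96
Σ = 309
Signed area = Σ/2 = 154.5 (positive ⇒ counter-clockwise traversal).

154.5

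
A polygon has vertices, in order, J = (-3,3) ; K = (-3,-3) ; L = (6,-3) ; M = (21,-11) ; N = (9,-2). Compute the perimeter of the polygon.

|JK| = √((0)² + (-6)²) = √36 = 6
|KL| = √((9)² + (0)²) = √81 = 9
|LM| = √((15)² + (-8)²) = √289 = 17
|MN| = √((-12)² + (9)²) = √225 = 15
|NJ| = √((-12)² + (5)²) = √169 = 13
Perimeter = 6 + 9 + 17 + 15 + 13 = 60.

60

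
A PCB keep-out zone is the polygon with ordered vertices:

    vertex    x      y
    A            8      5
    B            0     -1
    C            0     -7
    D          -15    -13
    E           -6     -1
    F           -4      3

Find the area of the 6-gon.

Cross-terms: -8, 0, -105, -63, -22, -44  ⇒  Σ = -242
Area = |Σ|/2 = 121.

121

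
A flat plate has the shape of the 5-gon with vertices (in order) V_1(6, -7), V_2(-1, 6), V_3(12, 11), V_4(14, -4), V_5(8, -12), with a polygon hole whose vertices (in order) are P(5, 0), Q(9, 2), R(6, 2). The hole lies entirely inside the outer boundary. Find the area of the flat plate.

185

Outer boundary:
Apply the shoelace formula: 2A = Σ (x_i·y_{i+1} − x_{i+1}·y_i), indices taken mod 5.
Cross-terms: 29, -83, -202, -136, 16  ⇒  Σ = -376
Area = |Σ|/2 = 188.
Hole:
Apply the shoelace formula: 2A = Σ (x_i·y_{i+1} − x_{i+1}·y_i), indices taken mod 3.
Σ = (10) + (6) + (-10) = 6
Area = |Σ|/2 = 3.
Net area = 188 − 3 = 185.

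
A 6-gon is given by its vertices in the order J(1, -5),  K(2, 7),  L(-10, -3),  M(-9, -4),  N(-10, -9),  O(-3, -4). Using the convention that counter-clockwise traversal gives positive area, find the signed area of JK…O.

83.5

Apply the shoelace formula: 2A = Σ (x_i·y_{i+1} − x_{i+1}·y_i), indices taken mod 6.
Cross-terms: 17, 64, 13, 41, 13, 19  ⇒  Σ = 167
Signed area = Σ/2 = 83.5 (positive ⇒ counter-clockwise traversal).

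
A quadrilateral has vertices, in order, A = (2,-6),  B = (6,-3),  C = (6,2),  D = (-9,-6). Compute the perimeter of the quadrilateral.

38

|AB| = √((4)² + (3)²) = √25 = 5
|BC| = √((0)² + (5)²) = √25 = 5
|CD| = √((-15)² + (-8)²) = √289 = 17
|DA| = √((11)² + (0)²) = √121 = 11
Perimeter = 5 + 5 + 17 + 11 = 38.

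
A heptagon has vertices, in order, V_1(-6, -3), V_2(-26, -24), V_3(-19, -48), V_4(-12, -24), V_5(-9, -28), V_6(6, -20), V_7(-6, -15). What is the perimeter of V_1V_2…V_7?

126

|V_1V_2| = √((-20)² + (-21)²) = √841 = 29
|V_2V_3| = √((7)² + (-24)²) = √625 = 25
|V_3V_4| = √((7)² + (24)²) = √625 = 25
|V_4V_5| = √((3)² + (-4)²) = √25 = 5
|V_5V_6| = √((15)² + (8)²) = √289 = 17
|V_6V_7| = √((-12)² + (5)²) = √169 = 13
|V_7V_1| = √((0)² + (12)²) = √144 = 12
Perimeter = 29 + 25 + 25 + 5 + 17 + 13 + 12 = 126.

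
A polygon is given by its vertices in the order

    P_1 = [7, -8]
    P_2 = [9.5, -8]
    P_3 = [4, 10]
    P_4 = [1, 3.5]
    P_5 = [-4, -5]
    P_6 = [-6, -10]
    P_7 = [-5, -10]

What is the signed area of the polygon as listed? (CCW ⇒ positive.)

145

Apply the shoelace formula: 2A = Σ (x_i·y_{i+1} − x_{i+1}·y_i), indices taken mod 7.
P_1→P_2: (7)(-8) − (9.5)(-8) = 20
P_2→P_3: (9.5)(10) − (4)(-8) = 127
P_3→P_4: (4)(3.5) − (1)(10) = 4
P_4→P_5: (1)(-5) − (-4)(3.5) = 9
P_5→P_6: (-4)(-10) − (-6)(-5) = 10
P_6→P_7: (-6)(-10) − (-5)(-10) = 10
P_7→P_1: (-5)(-8) − (7)(-10) = 110
Σ = 290
Signed area = Σ/2 = 145 (positive ⇒ counter-clockwise traversal).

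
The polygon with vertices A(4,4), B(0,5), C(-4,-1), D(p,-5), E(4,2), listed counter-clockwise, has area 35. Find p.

-6

The doubled signed area Σ (x_i y_{i+1} − x_{i+1} y_i) is linear in p.
With p=0 it equals 88; the coefficient of p is 3 (from the two edges through D).
So 3·p + 88 = 2·35 = 70 ⇒ p = -6.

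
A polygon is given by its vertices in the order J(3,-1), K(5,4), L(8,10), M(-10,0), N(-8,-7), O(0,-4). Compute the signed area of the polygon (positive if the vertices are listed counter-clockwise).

Apply the shoelace (surveyor's) formula: 2A = Σ (x_i·y_{i+1} − x_{i+1}·y_i), indices taken mod 6.
J→K: (3)(4) − (5)(-1) = 17
K→L: (5)(10) − (8)(4) = 18
L→M: (8)(0) − (-10)(10) = 100
M→N: (-10)(-7) − (-8)(0) = 70
N→O: (-8)(-4) − (0)(-7) = 32
O→J: (0)(-1) − (3)(-4) = 12
Σ = 249
Signed area = Σ/2 = 124.5 (positive ⇒ counter-clockwise traversal).

124.5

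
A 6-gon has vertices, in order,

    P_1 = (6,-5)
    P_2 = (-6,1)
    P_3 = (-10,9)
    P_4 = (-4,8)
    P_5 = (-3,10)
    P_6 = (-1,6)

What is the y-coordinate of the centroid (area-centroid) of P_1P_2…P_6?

513/167

Apply the shoelace (surveyor's) formula. First the cross-terms c_i = x_i·y_{i+1} − x_{i+1}·y_i:
  -24, -44, -44, -16, -8, -31  ⇒  2A = -167, A = -83.5.
Then Σ (y_i + y_{i+1})·c_i = -1539, so ȳ = -1539 / (6·(-83.5)) = 513/167.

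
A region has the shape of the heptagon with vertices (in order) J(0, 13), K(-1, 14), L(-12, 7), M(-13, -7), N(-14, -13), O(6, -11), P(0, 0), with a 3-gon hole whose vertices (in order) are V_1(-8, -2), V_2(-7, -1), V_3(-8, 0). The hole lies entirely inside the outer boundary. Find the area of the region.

Outer boundary:
Apply the shoelace (surveyor's) formula: 2A = Σ (x_i·y_{i+1} − x_{i+1}·y_i), indices taken mod 7.
Σ = (13) + (161) + (175) + (71) + (232) + (0) + (0) = 652
Area = |Σ|/2 = 326.
Hole:
Cross-terms: -6, -8, 16  ⇒  Σ = 2
Area = |Σ|/2 = 1.
Net area = 326 − 1 = 325.

325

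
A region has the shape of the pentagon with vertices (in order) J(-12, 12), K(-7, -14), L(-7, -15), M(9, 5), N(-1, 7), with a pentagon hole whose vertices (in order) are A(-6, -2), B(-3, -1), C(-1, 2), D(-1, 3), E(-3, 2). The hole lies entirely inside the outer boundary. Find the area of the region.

241

Outer boundary:
Apply Gauss's area formula: 2A = Σ (x_i·y_{i+1} − x_{i+1}·y_i), indices taken mod 5.
Cross-terms: 252, 7, 100, 68, 72  ⇒  Σ = 499
Area = |Σ|/2 = 249.5.
Hole:
Apply Gauss's area formula: 2A = Σ (x_i·y_{i+1} − x_{i+1}·y_i), indices taken mod 5.
Σ = (0) + (-7) + (-1) + (7) + (18) = 17
Area = |Σ|/2 = 8.5.
Net area = 249.5 − 8.5 = 241.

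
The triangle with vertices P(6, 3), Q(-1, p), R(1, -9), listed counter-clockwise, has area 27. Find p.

Write out the shoelace sum; only the two edges meeting at Q involve p:
2·Area = [(6·p − (-1)·3) + ((-1)·(-9) − 1·p)] + 57
       = 5·p + 69 = 54
⇒ p = -3.

-3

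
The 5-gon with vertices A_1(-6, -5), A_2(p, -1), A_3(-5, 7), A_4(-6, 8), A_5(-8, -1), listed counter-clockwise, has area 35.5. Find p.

The doubled signed area Σ (x_i y_{i+1} − x_{i+1} y_i) is linear in p.
With p=0 it equals 107; the coefficient of p is 12 (from the two edges through A_2).
So 12·p + 107 = 2·35.5 = 71 ⇒ p = -3.

-3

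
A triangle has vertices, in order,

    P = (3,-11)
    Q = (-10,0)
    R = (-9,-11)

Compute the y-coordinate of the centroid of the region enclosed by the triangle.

Apply the shoelace formula. First the cross-terms c_i = x_i·y_{i+1} − x_{i+1}·y_i:
  -110, 110, 132  ⇒  2A = 132, A = 66.
Then Σ (y_i + y_{i+1})·c_i = -2904, so ȳ = -2904 / (6·66) = -22/3.

-22/3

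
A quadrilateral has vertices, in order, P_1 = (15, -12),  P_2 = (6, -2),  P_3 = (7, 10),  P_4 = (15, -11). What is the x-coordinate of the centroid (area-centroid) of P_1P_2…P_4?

200/21

Apply Gauss's area formula. First the cross-terms c_i = x_i·y_{i+1} − x_{i+1}·y_i:
  42, 74, -227, -15  ⇒  2A = -126, A = -63.
Then Σ (x_i + x_{i+1})·c_i = -3600, so x̄ = -3600 / (6·(-63)) = 200/21.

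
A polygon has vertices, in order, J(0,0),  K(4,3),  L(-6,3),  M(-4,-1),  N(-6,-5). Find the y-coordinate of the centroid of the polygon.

22/31

Apply the shoelace formula. First the cross-terms c_i = x_i·y_{i+1} − x_{i+1}·y_i:
  0, 30, 18, 14, 0  ⇒  2A = 62, A = 31.
Then Σ (y_i + y_{i+1})·c_i = 132, so ȳ = 132 / (6·31) = 22/31.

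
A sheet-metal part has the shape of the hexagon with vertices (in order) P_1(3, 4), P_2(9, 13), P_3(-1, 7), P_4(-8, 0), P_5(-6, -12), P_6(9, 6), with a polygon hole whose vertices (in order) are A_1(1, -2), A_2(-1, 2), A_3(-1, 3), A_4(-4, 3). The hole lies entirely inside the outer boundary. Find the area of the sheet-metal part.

Outer boundary:
Σ = (3) + (76) + (56) + (96) + (72) + (18) = 321
Area = |Σ|/2 = 160.5.
Hole:
Σ = (0) + (-1) + (9) + (5) = 13
Area = |Σ|/2 = 6.5.
Net area = 160.5 − 6.5 = 154.

154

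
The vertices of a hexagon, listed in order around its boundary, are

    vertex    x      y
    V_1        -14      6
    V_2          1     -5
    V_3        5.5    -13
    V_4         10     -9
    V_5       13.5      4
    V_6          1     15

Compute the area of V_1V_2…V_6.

367.5

Cross-terms: 64, 14.5, 80.5, 161.5, 198.5, 216  ⇒  Σ = 735
Area = |Σ|/2 = 367.5.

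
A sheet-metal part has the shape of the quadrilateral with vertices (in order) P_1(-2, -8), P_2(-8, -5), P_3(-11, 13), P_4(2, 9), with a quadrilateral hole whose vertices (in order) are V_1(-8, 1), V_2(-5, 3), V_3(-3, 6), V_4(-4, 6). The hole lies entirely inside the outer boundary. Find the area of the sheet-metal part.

163

Outer boundary:
Apply the shoelace (surveyor's) formula: 2A = Σ (x_i·y_{i+1} − x_{i+1}·y_i), indices taken mod 4.
Σ = (-54) + (-159) + (-125) + (2) = -336
Area = |Σ|/2 = 168.
Hole:
Σ = (-19) + (-21) + (6) + (44) = 10
Area = |Σ|/2 = 5.
Net area = 168 − 5 = 163.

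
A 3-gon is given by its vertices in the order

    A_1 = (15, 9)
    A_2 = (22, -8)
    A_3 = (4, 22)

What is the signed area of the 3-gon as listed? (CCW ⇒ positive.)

Σ = (-318) + (516) + (-294) = -96
Signed area = Σ/2 = -48 (negative ⇒ clockwise traversal).

-48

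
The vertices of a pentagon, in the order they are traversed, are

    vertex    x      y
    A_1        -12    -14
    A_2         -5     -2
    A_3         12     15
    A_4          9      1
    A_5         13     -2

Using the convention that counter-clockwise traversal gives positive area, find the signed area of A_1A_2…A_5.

-228.5

Apply the shoelace (surveyor's) formula: 2A = Σ (x_i·y_{i+1} − x_{i+1}·y_i), indices taken mod 5.
Σ = (-46) + (-51) + (-123) + (-31) + (-206) = -457
Signed area = Σ/2 = -228.5 (negative ⇒ clockwise traversal).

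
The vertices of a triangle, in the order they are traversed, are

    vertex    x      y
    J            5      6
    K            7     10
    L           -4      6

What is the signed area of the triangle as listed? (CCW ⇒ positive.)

Σ = (8) + (82) + (-54) = 36
Signed area = Σ/2 = 18 (positive ⇒ counter-clockwise traversal).

18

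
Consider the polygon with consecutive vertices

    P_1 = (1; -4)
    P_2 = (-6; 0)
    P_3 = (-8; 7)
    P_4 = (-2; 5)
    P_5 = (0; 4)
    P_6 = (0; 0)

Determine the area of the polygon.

50

Σ = (-24) + (-42) + (-26) + (-8) + (0) + (0) = -100
Area = |Σ|/2 = 50.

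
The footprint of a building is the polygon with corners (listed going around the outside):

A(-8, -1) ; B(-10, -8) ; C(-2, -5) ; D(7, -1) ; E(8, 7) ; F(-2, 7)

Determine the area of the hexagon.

Apply the shoelace (surveyor's) formula: 2A = Σ (x_i·y_{i+1} − x_{i+1}·y_i), indices taken mod 6.
Σ = (54) + (34) + (37) + (57) + (70) + (58) = 310
Area = |Σ|/2 = 155.

155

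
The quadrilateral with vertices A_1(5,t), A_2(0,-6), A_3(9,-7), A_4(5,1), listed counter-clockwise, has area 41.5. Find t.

4

Write out the shoelace sum; only the two edges meeting at A_1 involve t:
2·Area = [(5·t − 5·1) + (5·(-6) − 0·t)] + 98
       = 5·t + 63 = 83
⇒ t = 4.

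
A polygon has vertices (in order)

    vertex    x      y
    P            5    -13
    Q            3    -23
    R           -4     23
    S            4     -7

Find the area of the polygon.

90

Apply the shoelace (surveyor's) formula: 2A = Σ (x_i·y_{i+1} − x_{i+1}·y_i), indices taken mod 4.
Cross-terms: -76, -23, -64, -17  ⇒  Σ = -180
Area = |Σ|/2 = 90.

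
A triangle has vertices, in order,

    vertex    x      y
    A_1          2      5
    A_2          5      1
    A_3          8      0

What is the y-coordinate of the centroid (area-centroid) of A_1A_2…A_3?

Apply the shoelace formula. First the cross-terms c_i = x_i·y_{i+1} − x_{i+1}·y_i:
  -23, -8, 40  ⇒  2A = 9, A = 4.5.
Then Σ (y_i + y_{i+1})·c_i = 54, so ȳ = 54 / (6·4.5) = 2.

2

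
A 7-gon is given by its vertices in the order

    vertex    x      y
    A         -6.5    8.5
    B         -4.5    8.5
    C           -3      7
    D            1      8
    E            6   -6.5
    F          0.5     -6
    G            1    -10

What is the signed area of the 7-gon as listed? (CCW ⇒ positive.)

Apply the shoelace (surveyor's) formula: 2A = Σ (x_i·y_{i+1} − x_{i+1}·y_i), indices taken mod 7.
Cross-terms: -17, -6, -31, -54.5, -32.75, 1, -56.5  ⇒  Σ = -196.75
Signed area = Σ/2 = -98.375 (negative ⇒ clockwise traversal).

-98.375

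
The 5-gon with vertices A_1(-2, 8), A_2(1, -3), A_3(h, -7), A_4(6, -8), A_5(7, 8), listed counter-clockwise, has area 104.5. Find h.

0

The doubled signed area Σ (x_i y_{i+1} − x_{i+1} y_i) is linear in h.
With h=0 it equals 209; the coefficient of h is -5 (from the two edges through A_3).
So -5·h + 209 = 2·104.5 = 209 ⇒ h = 0.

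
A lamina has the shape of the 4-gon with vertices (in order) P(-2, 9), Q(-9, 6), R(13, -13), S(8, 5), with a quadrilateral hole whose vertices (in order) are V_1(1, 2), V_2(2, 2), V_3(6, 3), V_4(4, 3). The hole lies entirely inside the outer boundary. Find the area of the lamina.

178

Outer boundary:
Σ = (69) + (39) + (169) + (82) = 359
Area = |Σ|/2 = 179.5.
Hole:
Apply Gauss's area formula: 2A = Σ (x_i·y_{i+1} − x_{i+1}·y_i), indices taken mod 4.
Σ = (-2) + (-6) + (6) + (5) = 3
Area = |Σ|/2 = 1.5.
Net area = 179.5 − 1.5 = 178.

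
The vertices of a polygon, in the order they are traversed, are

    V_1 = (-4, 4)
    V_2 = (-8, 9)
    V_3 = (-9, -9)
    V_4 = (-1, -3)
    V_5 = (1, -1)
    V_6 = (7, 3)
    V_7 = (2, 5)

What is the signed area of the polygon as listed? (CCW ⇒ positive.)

119

Σ = (-4) + (153) + (18) + (4) + (10) + (29) + (28) = 238
Signed area = Σ/2 = 119 (positive ⇒ counter-clockwise traversal).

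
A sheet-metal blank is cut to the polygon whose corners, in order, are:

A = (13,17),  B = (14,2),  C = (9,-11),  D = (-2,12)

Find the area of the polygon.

Apply Gauss's area formula: 2A = Σ (x_i·y_{i+1} − x_{i+1}·y_i), indices taken mod 4.
A→B: (13)(2) − (14)(17) = -212
B→C: (14)(-11) − (9)(2) = -172
C→D: (9)(12) − (-2)(-11) = 86
D→A: (-2)(17) − (13)(12) = -190
Σ = -488
Area = |Σ|/2 = 244.

244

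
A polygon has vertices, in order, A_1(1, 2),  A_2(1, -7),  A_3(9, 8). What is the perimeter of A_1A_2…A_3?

|A_1A_2| = √((0)² + (-9)²) = √81 = 9
|A_2A_3| = √((8)² + (15)²) = √289 = 17
|A_3A_1| = √((-8)² + (-6)²) = √100 = 10
Perimeter = 9 + 17 + 10 = 36.

36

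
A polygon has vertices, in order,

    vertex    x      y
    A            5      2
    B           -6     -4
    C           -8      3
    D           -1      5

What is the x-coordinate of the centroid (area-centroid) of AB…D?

Apply the surveyor's formula. First the cross-terms c_i = x_i·y_{i+1} − x_{i+1}·y_i:
  -8, -50, -37, -27  ⇒  2A = -122, A = -61.
Then Σ (x_i + x_{i+1})·c_i = 933, so x̄ = 933 / (6·(-61)) = -311/122.

-311/122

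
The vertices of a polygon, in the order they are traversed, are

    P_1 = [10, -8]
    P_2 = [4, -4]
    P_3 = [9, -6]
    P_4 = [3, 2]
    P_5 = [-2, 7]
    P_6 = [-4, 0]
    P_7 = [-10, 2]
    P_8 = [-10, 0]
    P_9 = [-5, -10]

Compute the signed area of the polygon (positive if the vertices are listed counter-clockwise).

Apply Gauss's area formula: 2A = Σ (x_i·y_{i+1} − x_{i+1}·y_i), indices taken mod 9.
Cross-terms: -8, 12, 36, 25, 28, -8, 20, 100, 140  ⇒  Σ = 345
Signed area = Σ/2 = 172.5 (positive ⇒ counter-clockwise traversal).

172.5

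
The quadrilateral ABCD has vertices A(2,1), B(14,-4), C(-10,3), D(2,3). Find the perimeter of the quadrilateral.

52

|AB| = √((12)² + (-5)²) = √169 = 13
|BC| = √((-24)² + (7)²) = √625 = 25
|CD| = √((12)² + (0)²) = √144 = 12
|DA| = √((0)² + (-2)²) = √4 = 2
Perimeter = 13 + 25 + 12 + 2 = 52.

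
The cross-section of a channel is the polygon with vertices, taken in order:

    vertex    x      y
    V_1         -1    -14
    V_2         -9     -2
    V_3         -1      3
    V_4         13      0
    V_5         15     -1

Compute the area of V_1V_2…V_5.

208

Apply Gauss's area formula: 2A = Σ (x_i·y_{i+1} − x_{i+1}·y_i), indices taken mod 5.
Σ = (-124) + (-29) + (-39) + (-13) + (-211) = -416
Area = |Σ|/2 = 208.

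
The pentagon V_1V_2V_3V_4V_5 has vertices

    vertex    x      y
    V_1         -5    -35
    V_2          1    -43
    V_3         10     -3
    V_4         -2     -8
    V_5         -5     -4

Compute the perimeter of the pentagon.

100

|V_1V_2| = √((6)² + (-8)²) = √100 = 10
|V_2V_3| = √((9)² + (40)²) = √1681 = 41
|V_3V_4| = √((-12)² + (-5)²) = √169 = 13
|V_4V_5| = √((-3)² + (4)²) = √25 = 5
|V_5V_1| = √((0)² + (-31)²) = √961 = 31
Perimeter = 10 + 41 + 13 + 5 + 31 = 100.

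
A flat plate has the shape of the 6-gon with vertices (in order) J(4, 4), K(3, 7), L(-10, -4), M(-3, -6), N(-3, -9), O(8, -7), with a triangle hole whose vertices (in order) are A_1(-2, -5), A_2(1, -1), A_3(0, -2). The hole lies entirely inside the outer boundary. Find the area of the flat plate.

Outer boundary:
J→K: (4)(7) − (3)(4) = 16
K→L: (3)(-4) − (-10)(7) = 58
L→M: (-10)(-6) − (-3)(-4) = 48
M→N: (-3)(-9) − (-3)(-6) = 9
N→O: (-3)(-7) − (8)(-9) = 93
O→J: (8)(4) − (4)(-7) = 60
Σ = 284
Area = |Σ|/2 = 142.
Hole:
Apply Gauss's area formula: 2A = Σ (x_i·y_{i+1} − x_{i+1}·y_i), indices taken mod 3.
Cross-terms: 7, -2, -4  ⇒  Σ = 1
Area = |Σ|/2 = 0.5.
Net area = 142 − 0.5 = 141.5.

141.5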